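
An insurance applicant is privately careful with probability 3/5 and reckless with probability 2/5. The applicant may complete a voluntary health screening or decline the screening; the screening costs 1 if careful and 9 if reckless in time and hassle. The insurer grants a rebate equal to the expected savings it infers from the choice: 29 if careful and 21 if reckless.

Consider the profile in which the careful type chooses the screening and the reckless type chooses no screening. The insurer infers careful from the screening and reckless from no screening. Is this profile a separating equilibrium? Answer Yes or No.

Under these beliefs, the screening earns rebate 29 and no screening earns rebate 21.
careful: the screening nets 29 − 1 = 28; no screening nets 21. careful prefers the screening.
reckless: the screening nets 29 − 9 = 20; no screening nets 21. reckless prefers no screening.
Neither type deviates, so the separating profile is an equilibrium.

Yes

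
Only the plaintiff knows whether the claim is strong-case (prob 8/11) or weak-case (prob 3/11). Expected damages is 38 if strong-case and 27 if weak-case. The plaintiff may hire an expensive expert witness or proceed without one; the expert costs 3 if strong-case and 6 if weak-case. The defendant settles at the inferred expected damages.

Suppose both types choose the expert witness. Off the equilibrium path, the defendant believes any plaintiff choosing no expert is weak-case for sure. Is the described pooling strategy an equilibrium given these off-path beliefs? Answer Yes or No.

On path, the defendant holds the prior and pays 8/11·38 + 3/11·27 = 35. Off path (no expert), believing weak-case, it pays 27.
strong-case: the expert witness nets 35 − 3 = 32; no expert nets 27. strong-case stays.
weak-case: the expert witness nets 35 − 6 = 29; no expert nets 27. weak-case stays.
No type deviates, so pooling is sustained.

Yes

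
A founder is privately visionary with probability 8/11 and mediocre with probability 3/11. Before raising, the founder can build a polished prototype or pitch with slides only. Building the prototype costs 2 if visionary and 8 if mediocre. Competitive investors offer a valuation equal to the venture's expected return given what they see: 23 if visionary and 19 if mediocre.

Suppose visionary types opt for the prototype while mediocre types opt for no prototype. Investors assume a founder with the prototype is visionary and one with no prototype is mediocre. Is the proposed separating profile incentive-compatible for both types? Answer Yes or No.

Yes

Under these beliefs, the prototype earns valuation 23 and no prototype earns valuation 19.
visionary: the prototype nets 23 − 2 = 21; no prototype nets 19. visionary prefers the prototype.
mediocre: the prototype nets 23 − 8 = 15; no prototype nets 19. mediocre prefers no prototype.
Neither type deviates, so the separating profile is an equilibrium.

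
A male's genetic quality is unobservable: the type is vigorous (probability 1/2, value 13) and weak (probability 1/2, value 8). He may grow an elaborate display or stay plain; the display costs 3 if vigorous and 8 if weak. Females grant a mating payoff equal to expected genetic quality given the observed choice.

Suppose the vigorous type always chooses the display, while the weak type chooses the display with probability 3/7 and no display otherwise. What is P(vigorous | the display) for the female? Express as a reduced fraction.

P(the display) = (1/2)·1 + (1/2)·(3/7) = 5/7.
By Bayes' rule, P(vigorous | the display) = (1/2) / (5/7) = 7/10.

7/10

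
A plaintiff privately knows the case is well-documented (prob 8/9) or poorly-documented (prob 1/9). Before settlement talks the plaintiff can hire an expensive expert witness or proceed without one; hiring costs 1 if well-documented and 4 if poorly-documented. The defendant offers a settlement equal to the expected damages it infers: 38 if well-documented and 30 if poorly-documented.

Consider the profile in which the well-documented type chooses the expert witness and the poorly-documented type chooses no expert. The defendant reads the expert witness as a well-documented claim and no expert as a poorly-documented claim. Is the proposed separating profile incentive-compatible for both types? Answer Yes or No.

No

Under these beliefs, the expert witness earns settlement 38 and no expert earns settlement 30.
well-documented: the expert witness nets 38 − 1 = 37; no expert nets 30. well-documented prefers the expert witness.
poorly-documented: the expert witness nets 38 − 4 = 34; no expert nets 30. poorly-documented would deviate to the expert witness.
poorly-documented has a profitable deviation, so the profile is not an equilibrium.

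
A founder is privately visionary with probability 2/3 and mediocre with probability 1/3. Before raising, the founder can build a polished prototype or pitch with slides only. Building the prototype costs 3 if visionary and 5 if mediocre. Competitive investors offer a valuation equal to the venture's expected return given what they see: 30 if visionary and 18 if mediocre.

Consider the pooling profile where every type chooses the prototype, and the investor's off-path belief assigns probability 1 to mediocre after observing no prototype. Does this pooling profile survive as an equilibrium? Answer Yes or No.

Yes

On path, the investor holds the prior and pays 2/3·30 + 1/3·18 = 26. Off path (no prototype), believing mediocre, it pays 18.
visionary: the prototype nets 26 − 3 = 23; no prototype nets 18. visionary stays.
mediocre: the prototype nets 26 − 5 = 21; no prototype nets 18. mediocre stays.
No type deviates, so pooling is sustained.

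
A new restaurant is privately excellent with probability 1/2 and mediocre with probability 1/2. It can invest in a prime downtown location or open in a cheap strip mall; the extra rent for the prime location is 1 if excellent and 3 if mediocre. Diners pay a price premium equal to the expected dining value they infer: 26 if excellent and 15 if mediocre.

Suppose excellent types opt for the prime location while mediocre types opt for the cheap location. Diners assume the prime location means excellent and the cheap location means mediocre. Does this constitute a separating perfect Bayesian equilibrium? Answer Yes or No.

No

Under these beliefs, the prime location earns price premium 26 and the cheap location earns price premium 15.
excellent: the prime location nets 26 − 1 = 25; the cheap location nets 15. excellent prefers the prime location.
mediocre: the prime location nets 26 − 3 = 23; the cheap location nets 15. mediocre would deviate to the prime location.
mediocre has a profitable deviation, so the profile is not an equilibrium.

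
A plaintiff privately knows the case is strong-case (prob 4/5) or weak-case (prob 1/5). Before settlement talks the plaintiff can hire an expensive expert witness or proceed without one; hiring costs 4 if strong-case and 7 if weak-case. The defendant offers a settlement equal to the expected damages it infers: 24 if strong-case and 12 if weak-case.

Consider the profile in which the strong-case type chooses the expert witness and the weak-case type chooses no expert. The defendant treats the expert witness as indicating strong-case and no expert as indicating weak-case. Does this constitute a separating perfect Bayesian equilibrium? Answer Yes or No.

No

Under these beliefs, the expert witness earns settlement 24 and no expert earns settlement 12.
strong-case: the expert witness nets 24 − 4 = 20; no expert nets 12. strong-case prefers the expert witness.
weak-case: the expert witness nets 24 − 7 = 17; no expert nets 12. weak-case would deviate to the expert witness.
weak-case has a profitable deviation, so the profile is not an equilibrium.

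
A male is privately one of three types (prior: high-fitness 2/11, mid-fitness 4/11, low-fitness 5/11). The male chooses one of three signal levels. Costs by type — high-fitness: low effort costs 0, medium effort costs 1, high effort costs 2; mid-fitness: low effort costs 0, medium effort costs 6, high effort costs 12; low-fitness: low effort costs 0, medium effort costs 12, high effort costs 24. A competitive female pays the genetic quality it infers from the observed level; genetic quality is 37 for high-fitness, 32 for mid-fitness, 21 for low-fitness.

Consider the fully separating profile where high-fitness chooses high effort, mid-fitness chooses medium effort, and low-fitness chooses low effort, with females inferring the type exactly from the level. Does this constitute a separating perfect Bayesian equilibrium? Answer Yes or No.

Separating mating payoffs: high effort → 37, medium effort → 32, low effort → 21.
high-fitness (assigned high effort): low effort: 21 − 0 = 21; medium effort: 32 − 1 = 31; high effort: 37 − 2 = 35. high-fitness stays.
mid-fitness (assigned medium effort): low effort: 21 − 0 = 21; medium effort: 32 − 6 = 26; high effort: 37 − 12 = 25. mid-fitness stays.
low-fitness (assigned low effort): low effort: 21 − 0 = 21; medium effort: 32 − 12 = 20; high effort: 37 − 24 = 13. low-fitness stays.
Every type prefers its assigned level; separation holds.

Yes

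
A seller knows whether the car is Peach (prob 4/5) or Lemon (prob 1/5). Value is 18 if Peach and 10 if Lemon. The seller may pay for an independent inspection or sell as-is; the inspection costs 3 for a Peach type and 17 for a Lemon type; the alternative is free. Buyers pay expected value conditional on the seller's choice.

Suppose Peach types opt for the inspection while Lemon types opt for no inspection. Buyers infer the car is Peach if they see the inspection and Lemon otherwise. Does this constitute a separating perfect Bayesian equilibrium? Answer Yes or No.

Yes

Under these beliefs, the inspection earns price 18 and no inspection earns price 10.
Peach: the inspection nets 18 − 3 = 15; no inspection nets 10. Peach prefers the inspection.
Lemon: the inspection nets 18 − 17 = 1; no inspection nets 10. Lemon prefers no inspection.
Neither type deviates, so the separating profile is an equilibrium.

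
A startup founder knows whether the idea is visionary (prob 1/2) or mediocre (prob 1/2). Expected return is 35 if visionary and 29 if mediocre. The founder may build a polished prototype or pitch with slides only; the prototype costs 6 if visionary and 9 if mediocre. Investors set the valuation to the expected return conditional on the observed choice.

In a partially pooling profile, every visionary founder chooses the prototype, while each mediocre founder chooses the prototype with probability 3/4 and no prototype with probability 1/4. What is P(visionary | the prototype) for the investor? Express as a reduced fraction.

P(the prototype) = (1/2)·1 + (1/2)·(3/4) = 7/8.
By Bayes' rule, P(visionary | the prototype) = (1/2) / (7/8) = 4/7.

4/7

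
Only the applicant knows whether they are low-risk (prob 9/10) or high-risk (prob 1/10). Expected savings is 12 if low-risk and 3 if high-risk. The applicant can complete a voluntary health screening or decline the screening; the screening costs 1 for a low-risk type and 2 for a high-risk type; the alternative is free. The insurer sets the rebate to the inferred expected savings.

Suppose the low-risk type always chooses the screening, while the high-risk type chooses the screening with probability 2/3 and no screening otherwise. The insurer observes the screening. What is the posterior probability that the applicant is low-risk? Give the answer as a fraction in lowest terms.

P(the screening) = (9/10)·1 + (1/10)·(2/3) = 29/30.
By Bayes' rule, P(low-risk | the screening) = (9/10) / (29/30) = 27/29.

27/29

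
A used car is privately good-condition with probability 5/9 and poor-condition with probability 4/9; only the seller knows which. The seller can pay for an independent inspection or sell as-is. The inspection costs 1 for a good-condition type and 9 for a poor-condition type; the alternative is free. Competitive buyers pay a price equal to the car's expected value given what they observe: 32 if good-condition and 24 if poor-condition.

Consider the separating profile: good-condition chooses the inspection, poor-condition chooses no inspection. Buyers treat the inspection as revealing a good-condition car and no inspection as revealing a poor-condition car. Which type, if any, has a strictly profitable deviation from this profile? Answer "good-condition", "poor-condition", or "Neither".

The inspection pays 32; no inspection pays 24.
good-condition: assigned the inspection, nets 32 − 1 = 31; deviating to no inspection nets 24.
poor-condition: assigned no inspection, nets 24; deviating to the inspection nets 32 − 9 = 23.
Both types strictly prefer their assigned action; no profitable deviation.

Neither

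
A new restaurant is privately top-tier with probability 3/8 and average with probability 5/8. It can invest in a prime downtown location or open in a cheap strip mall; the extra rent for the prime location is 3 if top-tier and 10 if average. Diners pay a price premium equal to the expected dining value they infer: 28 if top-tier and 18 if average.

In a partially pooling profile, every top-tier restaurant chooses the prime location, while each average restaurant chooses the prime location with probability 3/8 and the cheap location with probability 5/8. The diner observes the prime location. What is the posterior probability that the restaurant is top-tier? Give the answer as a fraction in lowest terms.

P(the prime location) = (3/8)·1 + (5/8)·(3/8) = 39/64.
By Bayes' rule, P(top-tier | the prime location) = (3/8) / (39/64) = 8/13.

8/13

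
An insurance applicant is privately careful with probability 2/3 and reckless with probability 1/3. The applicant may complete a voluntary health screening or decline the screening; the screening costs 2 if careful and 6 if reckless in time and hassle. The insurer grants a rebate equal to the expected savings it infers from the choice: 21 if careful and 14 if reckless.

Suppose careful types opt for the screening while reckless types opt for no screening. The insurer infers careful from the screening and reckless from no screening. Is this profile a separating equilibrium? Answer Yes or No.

No

Under these beliefs, the screening earns rebate 21 and no screening earns rebate 14.
careful: the screening nets 21 − 2 = 19; no screening nets 14. careful prefers the screening.
reckless: the screening nets 21 − 6 = 15; no screening nets 14. reckless would deviate to the screening.
reckless has a profitable deviation, so the profile is not an equilibrium.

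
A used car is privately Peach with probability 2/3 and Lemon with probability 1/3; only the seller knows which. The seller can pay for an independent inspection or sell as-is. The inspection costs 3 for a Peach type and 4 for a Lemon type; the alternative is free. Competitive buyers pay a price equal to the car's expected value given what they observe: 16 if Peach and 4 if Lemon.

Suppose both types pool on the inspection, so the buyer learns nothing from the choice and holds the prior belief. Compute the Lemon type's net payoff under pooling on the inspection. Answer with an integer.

8

Pooled price = 2/3·16 + 1/3·4 = 12.
Lemon pays cost 4 for the inspection, so net payoff = 12 − 4 = 8.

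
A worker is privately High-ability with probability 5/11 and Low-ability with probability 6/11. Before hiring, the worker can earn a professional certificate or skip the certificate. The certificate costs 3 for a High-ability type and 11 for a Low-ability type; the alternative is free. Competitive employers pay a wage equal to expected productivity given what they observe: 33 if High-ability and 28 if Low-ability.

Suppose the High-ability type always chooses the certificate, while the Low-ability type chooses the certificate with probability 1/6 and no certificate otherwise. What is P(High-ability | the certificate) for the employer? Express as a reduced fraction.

5/6

P(the certificate) = (5/11)·1 + (6/11)·(1/6) = 6/11.
By Bayes' rule, P(High-ability | the certificate) = (5/11) / (6/11) = 5/6.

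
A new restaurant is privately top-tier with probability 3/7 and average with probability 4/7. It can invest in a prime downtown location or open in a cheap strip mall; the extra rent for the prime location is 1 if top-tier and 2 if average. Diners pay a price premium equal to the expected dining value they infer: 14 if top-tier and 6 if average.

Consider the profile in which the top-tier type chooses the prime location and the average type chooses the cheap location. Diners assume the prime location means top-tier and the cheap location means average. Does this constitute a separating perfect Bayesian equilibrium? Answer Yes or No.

Under these beliefs, the prime location earns price premium 14 and the cheap location earns price premium 6.
top-tier: the prime location nets 14 − 1 = 13; the cheap location nets 6. top-tier prefers the prime location.
average: the prime location nets 14 − 2 = 12; the cheap location nets 6. average would deviate to the prime location.
average has a profitable deviation, so the profile is not an equilibrium.

No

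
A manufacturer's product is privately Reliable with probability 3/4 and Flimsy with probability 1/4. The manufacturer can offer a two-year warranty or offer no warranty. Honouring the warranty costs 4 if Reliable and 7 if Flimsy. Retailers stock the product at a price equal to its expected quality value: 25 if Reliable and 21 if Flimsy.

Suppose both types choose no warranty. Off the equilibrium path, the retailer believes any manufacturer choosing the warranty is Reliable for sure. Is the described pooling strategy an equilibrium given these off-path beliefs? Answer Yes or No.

Yes

On path, the retailer holds the prior and pays 3/4·25 + 1/4·21 = 24. Off path (the warranty), believing Reliable, it pays 25.
Reliable: no warranty nets 24; the warranty nets 25 − 4 = 21. Reliable stays.
Flimsy: no warranty nets 24; the warranty nets 25 − 7 = 18. Flimsy stays.
No type deviates, so pooling is sustained.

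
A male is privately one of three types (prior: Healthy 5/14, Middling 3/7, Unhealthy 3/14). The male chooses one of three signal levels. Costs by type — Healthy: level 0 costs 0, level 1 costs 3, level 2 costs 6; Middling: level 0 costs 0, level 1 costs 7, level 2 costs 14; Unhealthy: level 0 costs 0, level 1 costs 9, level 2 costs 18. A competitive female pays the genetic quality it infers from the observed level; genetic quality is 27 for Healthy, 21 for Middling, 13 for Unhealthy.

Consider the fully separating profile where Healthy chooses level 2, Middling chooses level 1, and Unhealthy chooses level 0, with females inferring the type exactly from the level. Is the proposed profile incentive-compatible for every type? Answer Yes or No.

Yes

Separating mating payoffs: level 2 → 27, level 1 → 21, level 0 → 13.
Healthy (assigned level 2): level 0: 13 − 0 = 13; level 1: 21 − 3 = 18; level 2: 27 − 6 = 21. Healthy stays.
Middling (assigned level 1): level 0: 13 − 0 = 13; level 1: 21 − 7 = 14; level 2: 27 − 14 = 13. Middling stays.
Unhealthy (assigned level 0): level 0: 13 − 0 = 13; level 1: 21 − 9 = 12; level 2: 27 − 18 = 9. Unhealthy stays.
Every type prefers its assigned level; separation holds.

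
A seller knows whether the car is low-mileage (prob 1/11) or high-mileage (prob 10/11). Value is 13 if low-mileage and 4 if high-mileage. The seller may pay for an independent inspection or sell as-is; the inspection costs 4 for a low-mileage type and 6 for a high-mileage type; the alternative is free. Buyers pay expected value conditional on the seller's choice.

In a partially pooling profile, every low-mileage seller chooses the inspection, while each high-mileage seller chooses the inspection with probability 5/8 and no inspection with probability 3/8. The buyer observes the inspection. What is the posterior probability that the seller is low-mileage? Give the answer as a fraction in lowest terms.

P(the inspection) = (1/11)·1 + (10/11)·(5/8) = 29/44.
By Bayes' rule, P(low-mileage | the inspection) = (1/11) / (29/44) = 4/29.

4/29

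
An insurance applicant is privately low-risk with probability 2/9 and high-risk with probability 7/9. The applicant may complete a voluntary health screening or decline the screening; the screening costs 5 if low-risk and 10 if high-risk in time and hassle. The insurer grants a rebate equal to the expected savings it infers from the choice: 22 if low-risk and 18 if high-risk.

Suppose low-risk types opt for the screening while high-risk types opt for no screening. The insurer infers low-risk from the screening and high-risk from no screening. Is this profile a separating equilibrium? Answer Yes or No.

Under these beliefs, the screening earns rebate 22 and no screening earns rebate 18.
low-risk: the screening nets 22 − 5 = 17; no screening nets 18. low-risk would deviate to no screening.
high-risk: the screening nets 22 − 10 = 12; no screening nets 18. high-risk prefers no screening.
low-risk has a profitable deviation, so the profile is not an equilibrium.

No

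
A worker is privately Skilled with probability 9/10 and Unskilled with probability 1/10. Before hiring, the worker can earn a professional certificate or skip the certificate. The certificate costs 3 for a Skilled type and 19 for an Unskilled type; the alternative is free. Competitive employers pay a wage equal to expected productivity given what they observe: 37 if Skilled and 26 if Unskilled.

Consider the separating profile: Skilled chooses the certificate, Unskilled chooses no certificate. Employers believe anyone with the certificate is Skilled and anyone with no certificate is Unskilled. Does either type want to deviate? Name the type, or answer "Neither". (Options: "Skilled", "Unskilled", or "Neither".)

Neither

The certificate pays 37; no certificate pays 26.
Skilled: assigned the certificate, nets 37 − 3 = 34; deviating to no certificate nets 26.
Unskilled: assigned no certificate, nets 26; deviating to the certificate nets 37 − 19 = 18.
Both types strictly prefer their assigned action; no profitable deviation.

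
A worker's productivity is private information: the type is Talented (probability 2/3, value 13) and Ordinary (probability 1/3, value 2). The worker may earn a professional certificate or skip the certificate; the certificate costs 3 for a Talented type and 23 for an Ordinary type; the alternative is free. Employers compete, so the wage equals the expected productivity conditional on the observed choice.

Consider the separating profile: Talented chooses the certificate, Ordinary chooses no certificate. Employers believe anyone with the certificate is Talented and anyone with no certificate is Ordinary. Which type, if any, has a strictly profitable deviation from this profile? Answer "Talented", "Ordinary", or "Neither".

Neither

The certificate pays 13; no certificate pays 2.
Talented: assigned the certificate, nets 13 − 3 = 10; deviating to no certificate nets 2.
Ordinary: assigned no certificate, nets 2; deviating to the certificate nets 13 − 23 = -10.
Both types strictly prefer their assigned action; no profitable deviation.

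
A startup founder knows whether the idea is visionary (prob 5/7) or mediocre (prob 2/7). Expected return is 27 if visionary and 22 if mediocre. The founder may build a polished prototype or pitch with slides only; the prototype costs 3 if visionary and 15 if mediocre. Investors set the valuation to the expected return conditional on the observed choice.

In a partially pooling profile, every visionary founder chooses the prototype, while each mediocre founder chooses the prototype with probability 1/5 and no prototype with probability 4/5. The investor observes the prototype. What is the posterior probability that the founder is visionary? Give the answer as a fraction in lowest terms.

P(the prototype) = (5/7)·1 + (2/7)·(1/5) = 27/35.
By Bayes' rule, P(visionary | the prototype) = (5/7) / (27/35) = 25/27.

25/27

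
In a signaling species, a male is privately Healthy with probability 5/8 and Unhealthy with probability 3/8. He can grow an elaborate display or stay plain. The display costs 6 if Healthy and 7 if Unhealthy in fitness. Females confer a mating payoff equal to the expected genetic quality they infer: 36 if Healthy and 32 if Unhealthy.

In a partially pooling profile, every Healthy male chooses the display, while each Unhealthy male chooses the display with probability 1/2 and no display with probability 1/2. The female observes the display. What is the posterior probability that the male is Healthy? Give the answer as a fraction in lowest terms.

P(the display) = (5/8)·1 + (3/8)·(1/2) = 13/16.
By Bayes' rule, P(Healthy | the display) = (5/8) / (13/16) = 10/13.

10/13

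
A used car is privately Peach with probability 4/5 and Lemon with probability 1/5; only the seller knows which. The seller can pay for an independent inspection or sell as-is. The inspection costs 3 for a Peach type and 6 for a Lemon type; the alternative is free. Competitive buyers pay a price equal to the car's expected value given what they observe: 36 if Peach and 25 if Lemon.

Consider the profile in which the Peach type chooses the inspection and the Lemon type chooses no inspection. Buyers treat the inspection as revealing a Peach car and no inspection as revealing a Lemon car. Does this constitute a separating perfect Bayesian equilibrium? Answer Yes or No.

No

Under these beliefs, the inspection earns price 36 and no inspection earns price 25.
Peach: the inspection nets 36 − 3 = 33; no inspection nets 25. Peach prefers the inspection.
Lemon: the inspection nets 36 − 6 = 30; no inspection nets 25. Lemon would deviate to the inspection.
Lemon has a profitable deviation, so the profile is not an equilibrium.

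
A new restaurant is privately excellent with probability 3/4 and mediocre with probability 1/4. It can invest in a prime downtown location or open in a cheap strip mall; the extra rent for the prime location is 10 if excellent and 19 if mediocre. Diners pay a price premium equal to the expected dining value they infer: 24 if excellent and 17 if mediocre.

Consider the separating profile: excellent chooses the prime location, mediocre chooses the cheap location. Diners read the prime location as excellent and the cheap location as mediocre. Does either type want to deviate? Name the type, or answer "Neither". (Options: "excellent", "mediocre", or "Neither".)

The prime location pays 24; the cheap location pays 17.
excellent: assigned the prime location, nets 24 − 10 = 14; deviating to the cheap location nets 17.
mediocre: assigned the cheap location, nets 17; deviating to the prime location nets 24 − 19 = 5.
The excellent type gains 3 by deviating.

excellent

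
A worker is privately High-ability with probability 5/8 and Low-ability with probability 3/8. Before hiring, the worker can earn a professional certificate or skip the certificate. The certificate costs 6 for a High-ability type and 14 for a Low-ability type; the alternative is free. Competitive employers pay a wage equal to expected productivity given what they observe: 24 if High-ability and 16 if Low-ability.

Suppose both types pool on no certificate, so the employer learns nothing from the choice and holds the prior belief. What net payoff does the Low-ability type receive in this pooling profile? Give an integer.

Pooled wage = 5/8·24 + 3/8·16 = 21.
Low-ability pays no cost for no certificate, so net payoff = 21.

21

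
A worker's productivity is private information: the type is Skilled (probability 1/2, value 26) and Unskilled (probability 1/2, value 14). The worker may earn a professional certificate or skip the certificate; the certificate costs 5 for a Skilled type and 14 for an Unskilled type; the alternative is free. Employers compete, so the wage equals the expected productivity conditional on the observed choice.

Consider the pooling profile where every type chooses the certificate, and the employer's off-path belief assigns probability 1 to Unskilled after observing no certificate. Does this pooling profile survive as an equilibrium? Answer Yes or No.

No

On path, the employer holds the prior and pays 1/2·26 + 1/2·14 = 20. Off path (no certificate), believing Unskilled, it pays 14.
Skilled: the certificate nets 20 − 5 = 15; no certificate nets 14. Skilled stays.
Unskilled: the certificate nets 20 − 14 = 6; no certificate nets 14. Unskilled would deviate.
A type deviates, so pooling fails.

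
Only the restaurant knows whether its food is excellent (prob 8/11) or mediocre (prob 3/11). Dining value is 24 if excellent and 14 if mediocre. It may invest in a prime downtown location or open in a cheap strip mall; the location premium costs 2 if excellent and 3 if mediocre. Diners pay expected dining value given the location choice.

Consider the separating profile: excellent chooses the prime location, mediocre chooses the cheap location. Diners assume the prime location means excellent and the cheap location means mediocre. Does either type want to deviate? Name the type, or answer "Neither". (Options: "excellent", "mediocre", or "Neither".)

mediocre

The prime location pays 24; the cheap location pays 14.
excellent: assigned the prime location, nets 24 − 2 = 22; deviating to the cheap location nets 14.
mediocre: assigned the cheap location, nets 14; deviating to the prime location nets 24 − 3 = 21.
The mediocre type gains 7 by deviating.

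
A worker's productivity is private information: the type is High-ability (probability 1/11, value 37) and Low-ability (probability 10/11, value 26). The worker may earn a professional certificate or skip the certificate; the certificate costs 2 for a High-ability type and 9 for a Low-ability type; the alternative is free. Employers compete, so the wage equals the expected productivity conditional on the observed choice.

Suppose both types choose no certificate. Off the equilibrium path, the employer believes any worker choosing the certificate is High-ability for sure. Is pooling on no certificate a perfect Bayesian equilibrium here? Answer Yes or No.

On path, the employer holds the prior and pays 1/11·37 + 10/11·26 = 27. Off path (the certificate), believing High-ability, it pays 37.
High-ability: no certificate nets 27; the certificate nets 37 − 2 = 35. High-ability would deviate.
Low-ability: no certificate nets 27; the certificate nets 37 − 9 = 28. Low-ability would deviate.
A type deviates, so pooling fails.

No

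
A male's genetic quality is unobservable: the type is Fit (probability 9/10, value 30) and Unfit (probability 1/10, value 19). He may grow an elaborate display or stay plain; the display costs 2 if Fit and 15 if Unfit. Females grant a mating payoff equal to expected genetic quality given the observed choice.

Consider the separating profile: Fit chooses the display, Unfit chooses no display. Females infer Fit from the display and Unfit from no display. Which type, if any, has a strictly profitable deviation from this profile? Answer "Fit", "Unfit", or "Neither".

Neither

The display pays 30; no display pays 19.
Fit: assigned the display, nets 30 − 2 = 28; deviating to no display nets 19.
Unfit: assigned no display, nets 19; deviating to the display nets 30 − 15 = 15.
Both types strictly prefer their assigned action; no profitable deviation.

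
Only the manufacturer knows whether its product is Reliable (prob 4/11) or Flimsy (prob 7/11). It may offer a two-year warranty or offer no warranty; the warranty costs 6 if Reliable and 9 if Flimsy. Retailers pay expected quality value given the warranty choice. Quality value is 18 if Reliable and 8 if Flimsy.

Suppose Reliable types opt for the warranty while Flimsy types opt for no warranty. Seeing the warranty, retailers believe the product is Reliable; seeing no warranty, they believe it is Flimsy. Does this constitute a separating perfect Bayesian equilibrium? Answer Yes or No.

No

Under these beliefs, the warranty earns price 18 and no warranty earns price 8.
Reliable: the warranty nets 18 − 6 = 12; no warranty nets 8. Reliable prefers the warranty.
Flimsy: the warranty nets 18 − 9 = 9; no warranty nets 8. Flimsy would deviate to the warranty.
Flimsy has a profitable deviation, so the profile is not an equilibrium.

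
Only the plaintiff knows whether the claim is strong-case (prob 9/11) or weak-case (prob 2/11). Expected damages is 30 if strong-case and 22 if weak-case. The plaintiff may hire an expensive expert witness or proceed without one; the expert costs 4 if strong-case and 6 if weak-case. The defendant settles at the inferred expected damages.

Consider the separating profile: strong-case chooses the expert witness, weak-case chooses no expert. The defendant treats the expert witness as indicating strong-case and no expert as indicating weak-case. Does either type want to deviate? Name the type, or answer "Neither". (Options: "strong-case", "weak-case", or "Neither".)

weak-case

The expert witness pays 30; no expert pays 22.
strong-case: assigned the expert witness, nets 30 − 4 = 26; deviating to no expert nets 22.
weak-case: assigned no expert, nets 22; deviating to the expert witness nets 30 − 6 = 24.
The weak-case type gains 2 by deviating.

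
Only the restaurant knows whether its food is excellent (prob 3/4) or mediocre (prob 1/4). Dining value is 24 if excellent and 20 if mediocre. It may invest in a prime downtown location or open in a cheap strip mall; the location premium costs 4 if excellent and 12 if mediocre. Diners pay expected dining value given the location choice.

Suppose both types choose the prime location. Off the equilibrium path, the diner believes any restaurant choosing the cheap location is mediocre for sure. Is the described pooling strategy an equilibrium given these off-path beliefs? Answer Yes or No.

No

On path, the diner holds the prior and pays 3/4·24 + 1/4·20 = 23. Off path (the cheap location), believing mediocre, it pays 20.
excellent: the prime location nets 23 − 4 = 19; the cheap location nets 20. excellent would deviate.
mediocre: the prime location nets 23 − 12 = 11; the cheap location nets 20. mediocre would deviate.
A type deviates, so pooling fails.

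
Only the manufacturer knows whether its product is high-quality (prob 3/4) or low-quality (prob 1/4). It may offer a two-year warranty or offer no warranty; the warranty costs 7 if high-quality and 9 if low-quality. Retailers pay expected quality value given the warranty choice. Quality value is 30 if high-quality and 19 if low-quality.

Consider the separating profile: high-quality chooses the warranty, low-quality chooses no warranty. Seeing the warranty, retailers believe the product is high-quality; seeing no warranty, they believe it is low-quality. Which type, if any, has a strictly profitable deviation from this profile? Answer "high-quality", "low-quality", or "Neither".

low-quality

The warranty pays 30; no warranty pays 19.
high-quality: assigned the warranty, nets 30 − 7 = 23; deviating to no warranty nets 19.
low-quality: assigned no warranty, nets 19; deviating to the warranty nets 30 − 9 = 21.
The low-quality type gains 2 by deviating.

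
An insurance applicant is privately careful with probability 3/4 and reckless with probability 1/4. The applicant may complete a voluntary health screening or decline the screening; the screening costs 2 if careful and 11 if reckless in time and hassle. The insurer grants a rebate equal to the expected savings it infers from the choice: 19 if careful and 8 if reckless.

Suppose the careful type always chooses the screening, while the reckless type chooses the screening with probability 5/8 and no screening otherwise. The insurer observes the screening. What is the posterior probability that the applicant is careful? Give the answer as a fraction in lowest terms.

P(the screening) = (3/4)·1 + (1/4)·(5/8) = 29/32.
By Bayes' rule, P(careful | the screening) = (3/4) / (29/32) = 24/29.

24/29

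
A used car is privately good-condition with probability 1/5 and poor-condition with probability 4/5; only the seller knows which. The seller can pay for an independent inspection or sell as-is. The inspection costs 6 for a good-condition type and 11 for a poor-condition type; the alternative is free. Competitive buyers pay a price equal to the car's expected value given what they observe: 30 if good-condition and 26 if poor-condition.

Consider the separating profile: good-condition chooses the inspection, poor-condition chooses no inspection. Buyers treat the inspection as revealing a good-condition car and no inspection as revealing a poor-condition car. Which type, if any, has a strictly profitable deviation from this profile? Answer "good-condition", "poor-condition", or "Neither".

The inspection pays 30; no inspection pays 26.
good-condition: assigned the inspection, nets 30 − 6 = 24; deviating to no inspection nets 26.
poor-condition: assigned no inspection, nets 26; deviating to the inspection nets 30 − 11 = 19.
The good-condition type gains 2 by deviating.

good-condition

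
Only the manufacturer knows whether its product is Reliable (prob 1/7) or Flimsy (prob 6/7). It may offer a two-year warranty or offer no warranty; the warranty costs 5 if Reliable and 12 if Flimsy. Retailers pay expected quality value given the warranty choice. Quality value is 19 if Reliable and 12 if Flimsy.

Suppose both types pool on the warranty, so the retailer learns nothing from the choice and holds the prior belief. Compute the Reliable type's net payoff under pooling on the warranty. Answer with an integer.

8

Pooled price = 1/7·19 + 6/7·12 = 13.
Reliable pays cost 5 for the warranty, so net payoff = 13 − 5 = 8.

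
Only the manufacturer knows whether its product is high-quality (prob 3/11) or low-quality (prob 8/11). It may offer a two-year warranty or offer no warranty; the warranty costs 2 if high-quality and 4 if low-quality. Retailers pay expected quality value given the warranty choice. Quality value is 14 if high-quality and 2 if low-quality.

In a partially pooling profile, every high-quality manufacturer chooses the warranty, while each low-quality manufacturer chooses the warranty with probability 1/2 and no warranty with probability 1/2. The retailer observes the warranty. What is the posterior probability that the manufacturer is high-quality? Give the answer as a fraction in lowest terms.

P(the warranty) = (3/11)·1 + (8/11)·(1/2) = 7/11.
By Bayes' rule, P(high-quality | the warranty) = (3/11) / (7/11) = 3/7.

3/7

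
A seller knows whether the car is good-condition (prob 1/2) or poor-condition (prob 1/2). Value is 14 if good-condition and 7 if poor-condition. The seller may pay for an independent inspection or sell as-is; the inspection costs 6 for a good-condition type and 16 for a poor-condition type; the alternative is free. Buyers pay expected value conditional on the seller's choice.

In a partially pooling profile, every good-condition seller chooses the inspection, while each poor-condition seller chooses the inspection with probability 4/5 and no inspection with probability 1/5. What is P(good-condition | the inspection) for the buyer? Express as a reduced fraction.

5/9

P(the inspection) = (1/2)·1 + (1/2)·(4/5) = 9/10.
By Bayes' rule, P(good-condition | the inspection) = (1/2) / (9/10) = 5/9.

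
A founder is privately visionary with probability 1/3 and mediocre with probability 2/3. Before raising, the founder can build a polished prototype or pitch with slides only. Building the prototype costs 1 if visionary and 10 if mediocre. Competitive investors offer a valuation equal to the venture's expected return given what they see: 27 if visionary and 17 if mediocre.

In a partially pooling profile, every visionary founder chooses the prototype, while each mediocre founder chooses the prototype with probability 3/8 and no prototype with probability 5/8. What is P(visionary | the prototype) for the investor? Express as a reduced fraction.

P(the prototype) = (1/3)·1 + (2/3)·(3/8) = 7/12.
By Bayes' rule, P(visionary | the prototype) = (1/3) / (7/12) = 4/7.

4/7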